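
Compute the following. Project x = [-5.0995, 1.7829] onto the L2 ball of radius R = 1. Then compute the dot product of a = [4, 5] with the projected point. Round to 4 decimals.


Step 1: Compute ||x|| (intermediates to 6 decimals).
||x|| = sqrt((-5.0995)^2 + 1.7829^2) = 5.402188
Step 2: Project.
Since ||x|| > R, scale = R/||x|| = 1/5.402188 = 0.18511, proj(x) = scale * x
proj(x) = [-0.943968, 0.330033]
Step 3: Dot product.
a^T * proj(x) = 4*(-0.943968) + 5*0.330033 = -2.1257


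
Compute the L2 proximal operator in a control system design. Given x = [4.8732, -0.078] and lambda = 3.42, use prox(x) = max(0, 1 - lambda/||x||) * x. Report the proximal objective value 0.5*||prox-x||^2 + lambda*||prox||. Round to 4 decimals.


Step 1: Compute ||x||.
||x|| = 4.8738
Step 2: Compute scaling factor.
scale = max(0, 1 - 3.42/4.8738) = 0.2983
Step 3: prox(x) = [1.4536, -0.0233]
||prox(x)|| = 1.4538
Step 4: Proximal objective.
0.5*||prox-x||^2 = 5.8482
lambda*||prox|| = 4.972
Total = 10.8203


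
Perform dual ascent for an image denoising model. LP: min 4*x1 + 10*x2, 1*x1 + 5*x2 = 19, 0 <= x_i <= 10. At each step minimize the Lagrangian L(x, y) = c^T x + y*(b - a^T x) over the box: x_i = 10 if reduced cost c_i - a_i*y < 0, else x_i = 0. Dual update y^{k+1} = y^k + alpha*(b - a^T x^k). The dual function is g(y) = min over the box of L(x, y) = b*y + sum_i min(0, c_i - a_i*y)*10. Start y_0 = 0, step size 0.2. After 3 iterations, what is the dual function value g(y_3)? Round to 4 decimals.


Dual ascent for LP: min 4*x1 + 10*x2, 1*x1 + 5*x2 = 19, 0 <= x_i <= 10
Step 1: y^k = 0.0, reduced costs: (4.0, 10.0)
  x^k = (0.0, 0.0), subgradient = b - a^T x = 19.0
  y^{k+1} = 0.0 + 0.2*19.0 = 3.8
Step 2: y^k = 3.8, reduced costs: (0.2, -9.0)
  x^k = (0.0, 10.0), subgradient = b - a^T x = -31.0
  y^{k+1} = 3.8 + 0.2*-31.0 = -2.4
Step 3: y^k = -2.4, reduced costs: (6.4, 22.0)
  x^k = (0.0, 0.0), subgradient = b - a^T x = 19.0
  y^{k+1} = -2.4 + 0.2*19.0 = 1.4
Dual objective at y_3 = 1.4: reduced costs (2.6, 3.0), box minimizer x = (0.0, 0.0)
g(y_3) = b*y + (c1 - a1*y)*x1 + (c2 - a2*y)*x2 = 19*1.4 + 2.6*0.0 + 3.0*0.0 = 26.6 + 0.0 + 0.0 = 26.6


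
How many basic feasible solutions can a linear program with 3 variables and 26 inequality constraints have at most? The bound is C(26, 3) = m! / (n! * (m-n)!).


Each vertex corresponds to some choice of n active constraints out of m, so the number of vertices is at most C(m, n) = m! / (n!(m-n)!).
m = 26, n = 3
Numerator: 26 * 25 * 24
Denominator: 3! = 6
C(26, 3) = 2600


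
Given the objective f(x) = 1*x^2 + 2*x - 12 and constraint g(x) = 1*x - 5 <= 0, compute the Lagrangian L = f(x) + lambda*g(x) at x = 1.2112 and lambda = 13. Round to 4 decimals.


Step 1: Evaluate f(x).
f(1.2112) = 1*1.2112^2 + 2*1.2112 - 12 = -8.1106
Step 2: Evaluate g(x).
g(1.2112) = 1*1.2112 - 5 = -3.7888
Step 3: Compute Lagrangian.
L = -8.1106 + 13*-3.7888 = -57.365


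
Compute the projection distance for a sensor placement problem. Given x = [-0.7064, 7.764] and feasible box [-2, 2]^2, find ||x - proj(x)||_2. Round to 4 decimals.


Project each component onto [-2, 2].
clip(-0.7064) = -0.7064, clip(7.764) = 2.0
Projection = [-0.7064, 2.0]
Squared diffs: [0.0, 33.2237]
Distance = sqrt(33.2237) = 5.764


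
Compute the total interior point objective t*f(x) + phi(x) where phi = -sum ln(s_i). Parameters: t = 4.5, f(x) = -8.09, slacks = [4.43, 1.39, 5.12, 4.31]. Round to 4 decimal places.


Step 1: Compute log-barrier.
ln values: [1.4884, 0.3293, 1.6332, 1.4609]
phi = -(1.4884 + 0.3293 + 1.6332 + 1.4609) = -4.9118
Step 2: Compute augmented objective.
t*f(x) = 4.5*-8.09 = -36.405
Total = -36.405 - 4.9118 = -41.3168


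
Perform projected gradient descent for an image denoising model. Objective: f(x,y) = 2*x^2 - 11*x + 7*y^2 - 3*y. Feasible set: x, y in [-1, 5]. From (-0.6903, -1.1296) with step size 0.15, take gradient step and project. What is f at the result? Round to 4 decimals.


Step 1: Compute gradient at (-0.6903, -1.1296).
grad_x = 2*2*-0.6903 - 11 = -13.7612
grad_y = 2*7*-1.1296 - 3 = -18.8144
Step 2: Gradient step.
x_raw = -0.6903 - 0.15*-13.7612 = 1.3739
y_raw = -1.1296 - 0.15*-18.8144 = 1.6926
Step 3: Project onto [-1, 5].
x_proj = clip(1.3739) = 1.3739
y_proj = clip(1.6926) = 1.6926
Step 4: Evaluate f.
f(1.3739, 1.6926) = 3.638


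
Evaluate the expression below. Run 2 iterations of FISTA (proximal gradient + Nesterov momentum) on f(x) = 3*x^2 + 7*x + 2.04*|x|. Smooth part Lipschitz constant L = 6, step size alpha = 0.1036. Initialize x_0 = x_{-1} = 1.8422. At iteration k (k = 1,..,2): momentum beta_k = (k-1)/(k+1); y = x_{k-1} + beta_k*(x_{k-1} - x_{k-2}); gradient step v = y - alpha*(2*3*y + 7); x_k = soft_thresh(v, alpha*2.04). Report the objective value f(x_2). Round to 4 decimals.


FISTA on f(x) = 3*x^2 + 7*x + 2.04*|x|
L = 6, alpha = 0.1036
Iteration 1: beta = 0.0, y = 1.8422 + 0.0*(1.8422 - 1.8422) = 1.8422
  grad(y) = 18.0532, v = y - alpha*grad = -0.0281
  prox(v) = soft_thresh(-0.0281, 0.2113) = 0.0
Iteration 2: beta = 0.3333, y = 0.0 + 0.3333*(0.0 - 1.8422) = -0.6141
  grad(y) = 3.3156, v = y - alpha*grad = -0.9576
  prox(v) = soft_thresh(-0.9576, 0.2113) = -0.7462
f(x_2) = 3*(-0.7462)^2 + 7*(-0.7462) + 2.04*|-0.7462| = -2.0307


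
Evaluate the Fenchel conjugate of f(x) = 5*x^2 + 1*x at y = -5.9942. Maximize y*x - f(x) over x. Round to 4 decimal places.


f*(y) = sup_x {y*x - a*x^2 - b*x} = sup_x {(y-b)*x - a*x^2}
FOC: (y - b) - 2a*x = 0 => x* = (y - b)/(2a)
x* = (-5.9942 - 1)/(2*5) = -0.6994
f*(-5.9942) = (y-b)^2/(4a) = (-5.9942 - 1)^2/(4*5)
= 48.9188/20 = 2.4459


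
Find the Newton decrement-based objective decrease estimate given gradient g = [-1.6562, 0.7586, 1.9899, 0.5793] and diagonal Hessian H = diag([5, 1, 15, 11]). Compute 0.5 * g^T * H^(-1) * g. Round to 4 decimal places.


Step 1: H is diagonal, so H^(-1) * g = [-0.3312, 0.7586, 0.1327, 0.0527].
Step 2: g^T H^(-1) g = sum_i g_i^2 / H_ii
  = (-1.6562)^2/5 + (0.7586)^2/1 + (1.9899)^2/15 + (0.5793)^2/11
  = 0.5486 + 0.5755 + 0.264 + 0.0305 = 1.4186
Step 3: Objective decrease = 0.5 * g^T H^(-1) g = 0.7093


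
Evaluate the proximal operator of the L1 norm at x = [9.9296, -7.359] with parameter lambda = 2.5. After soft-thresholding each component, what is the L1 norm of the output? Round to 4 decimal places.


Soft-thresholding with lambda = 2.5:
prox(9.9296) = sign(9.9296)*max(|9.9296| - 2.5, 0) = 7.4296
prox(-7.359) = sign(-7.359)*max(|-7.359| - 2.5, 0) = -4.859
prox(x) = [7.4296, -4.859]
||prox(x)||_1 = 7.4296 + 4.859 = 12.2886


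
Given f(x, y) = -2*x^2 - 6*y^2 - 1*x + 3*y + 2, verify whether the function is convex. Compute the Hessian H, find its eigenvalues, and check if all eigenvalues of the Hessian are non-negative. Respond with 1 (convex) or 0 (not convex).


The Hessian of f(x,y) = -2*x^2 - 6*y^2 - 1*x + 3*y + 2 is:
H = [[-4, 0], [0, -12]]
Trace = -4 - 12 = -16
Determinant = -4*-12 - (0)^2 = 48
Discriminant = (-16)^2 - 4*48 = 64.0
Eigenvalues: lambda_1 = -12.0, lambda_2 = -4.0
The function is not convex.

0


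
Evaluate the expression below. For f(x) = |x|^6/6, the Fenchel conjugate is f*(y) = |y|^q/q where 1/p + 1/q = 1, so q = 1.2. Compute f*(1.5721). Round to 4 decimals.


The conjugate exponent q satisfies 1/p + 1/q = 1.
p = 6, so q = 6/(6 - 1) = 1.2
|y|^q = 1.5721^1.2 = 1.721
f*(1.5721) = 1.721 / 1.2 = 1.4342


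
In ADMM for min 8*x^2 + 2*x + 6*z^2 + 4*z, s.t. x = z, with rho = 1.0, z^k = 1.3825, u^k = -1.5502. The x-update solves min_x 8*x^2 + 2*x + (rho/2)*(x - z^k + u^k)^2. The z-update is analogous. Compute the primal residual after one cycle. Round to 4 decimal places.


ADMM iteration with rho = 1.0, z^k = 1.3825, u^k = -1.5502
Step 1: x-update.
Minimize 8*x^2 + 2*x + (1.0/2)*(x - 1.3825 - 1.5502)^2
FOC: (2*8 + 1.0)*x = -2 + 1.0*(1.3825 + 1.5502)
x^{k+1} = 0.0549
Step 2: z-update.
Minimize 6*z^2 + 4*z + (1.0/2)*(0.0549 - z - 1.5502)^2
FOC: (2*6 + 1.0)*z = -4 + 1.0*(0.0549 - 1.5502)
z^{k+1} = -0.4227
Step 3: u-update.
u^{k+1} = -1.5502 + 0.0549 + 0.4227 = -1.0726
Step 4: Primal residual = |0.0549 + 0.4227| = 0.4776


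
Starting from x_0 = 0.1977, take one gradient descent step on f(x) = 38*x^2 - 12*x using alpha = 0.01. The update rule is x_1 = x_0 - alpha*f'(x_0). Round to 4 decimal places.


We compute the gradient at x_0 and apply the update.
f'(x) = 76*x - 12
f'(0.1977) = 76*0.1977 - 12 = 3.0252
x_1 = 0.1977 - 0.01*3.0252 = 0.1674


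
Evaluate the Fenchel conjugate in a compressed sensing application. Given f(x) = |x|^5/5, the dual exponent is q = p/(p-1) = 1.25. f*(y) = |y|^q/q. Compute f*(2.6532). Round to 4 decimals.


The conjugate exponent q satisfies 1/p + 1/q = 1.
p = 5, so q = 5/(5 - 1) = 1.25
|y|^q = 2.6532^1.25 = 3.3862
f*(2.6532) = 3.3862 / 1.25 = 2.709


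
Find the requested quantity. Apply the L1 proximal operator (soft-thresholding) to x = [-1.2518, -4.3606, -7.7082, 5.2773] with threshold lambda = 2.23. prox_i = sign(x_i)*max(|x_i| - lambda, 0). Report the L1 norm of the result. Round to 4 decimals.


Soft-thresholding with lambda = 2.23:
prox(-1.2518) = sign(-1.2518)*max(|-1.2518| - 2.23, 0) = 0.0
prox(-4.3606) = sign(-4.3606)*max(|-4.3606| - 2.23, 0) = -2.1306
prox(-7.7082) = sign(-7.7082)*max(|-7.7082| - 2.23, 0) = -5.4782
prox(5.2773) = sign(5.2773)*max(|5.2773| - 2.23, 0) = 3.0473
prox(x) = [0.0, -2.1306, -5.4782, 3.0473]
||prox(x)||_1 = 0.0 + 2.1306 + 5.4782 + 3.0473 = 10.6561


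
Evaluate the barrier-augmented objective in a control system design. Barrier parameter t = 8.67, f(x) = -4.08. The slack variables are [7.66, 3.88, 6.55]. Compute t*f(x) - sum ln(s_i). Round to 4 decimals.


Step 1: Compute log-barrier.
ln values: [2.036, 1.3558, 1.8795]
phi = -(2.036 + 1.3558 + 1.8795) = -5.2713
Step 2: Compute augmented objective.
t*f(x) = 8.67*-4.08 = -35.3736
Total = -35.3736 - 5.2713 = -40.6449


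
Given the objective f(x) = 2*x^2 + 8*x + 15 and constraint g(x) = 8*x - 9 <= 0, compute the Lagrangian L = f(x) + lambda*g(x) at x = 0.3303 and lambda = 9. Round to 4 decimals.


Step 1: Evaluate f(x).
f(0.3303) = 2*0.3303^2 + 8*0.3303 + 15 = 17.8606
Step 2: Evaluate g(x).
g(0.3303) = 8*0.3303 - 9 = -6.3576
Step 3: Compute Lagrangian.
L = 17.8606 + 9*-6.3576 = -39.3578


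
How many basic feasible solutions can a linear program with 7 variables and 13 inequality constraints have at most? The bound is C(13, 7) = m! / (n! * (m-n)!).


Each vertex corresponds to some choice of n active constraints out of m, so the number of vertices is at most C(m, n) = m! / (n!(m-n)!).
m = 13, n = 7
Numerator: 13 * 12 * 11 * 10 * 9 * 8 * 7
Denominator: 7! = 5040
C(13, 7) = 1716


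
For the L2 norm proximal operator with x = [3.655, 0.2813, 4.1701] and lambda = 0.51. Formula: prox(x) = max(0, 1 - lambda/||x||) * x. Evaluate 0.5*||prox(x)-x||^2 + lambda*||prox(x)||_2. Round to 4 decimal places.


Step 1: Compute ||x||.
||x|| = 5.5523
Step 2: Compute scaling factor.
scale = max(0, 1 - 0.51/5.5523) = 0.9081
Step 3: prox(x) = [3.3193, 0.2555, 3.7871]
||prox(x)|| = 5.0423
Step 4: Proximal objective.
0.5*||prox-x||^2 = 0.1301
lambda*||prox|| = 2.5716
Total = 2.7016


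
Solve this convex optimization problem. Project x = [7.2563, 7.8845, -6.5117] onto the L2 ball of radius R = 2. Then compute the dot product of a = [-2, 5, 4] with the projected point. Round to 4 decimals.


Step 1: Compute ||x|| (intermediates to 6 decimals).
||x|| = sqrt(7.2563^2 + 7.8845^2 + (-6.5117)^2) = 12.538798
Step 2: Project.
Since ||x|| > R, scale = R/||x|| = 2/12.538798 = 0.159505, proj(x) = scale * x
proj(x) = [1.157416, 1.257617, -1.038649]
Step 3: Dot product.
a^T * proj(x) = -2*1.157416 + 5*1.257617 + 4*(-1.038649) = -0.1813


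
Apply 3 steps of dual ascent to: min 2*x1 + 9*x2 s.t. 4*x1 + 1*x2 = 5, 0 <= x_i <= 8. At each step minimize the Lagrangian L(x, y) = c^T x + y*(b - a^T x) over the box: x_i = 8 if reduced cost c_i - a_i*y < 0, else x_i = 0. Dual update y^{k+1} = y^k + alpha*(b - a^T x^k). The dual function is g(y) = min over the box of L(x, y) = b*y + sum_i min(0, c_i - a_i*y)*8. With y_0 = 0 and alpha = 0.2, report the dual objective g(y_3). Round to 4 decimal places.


Dual ascent for LP: min 2*x1 + 9*x2, 4*x1 + 1*x2 = 5, 0 <= x_i <= 8
Step 1: y^k = 0.0, reduced costs: (2.0, 9.0)
  x^k = (0.0, 0.0), subgradient = b - a^T x = 5.0
  y^{k+1} = 0.0 + 0.2*5.0 = 1.0
Step 2: y^k = 1.0, reduced costs: (-2.0, 8.0)
  x^k = (8.0, 0.0), subgradient = b - a^T x = -27.0
  y^{k+1} = 1.0 + 0.2*-27.0 = -4.4
Step 3: y^k = -4.4, reduced costs: (19.6, 13.4)
  x^k = (0.0, 0.0), subgradient = b - a^T x = 5.0
  y^{k+1} = -4.4 + 0.2*5.0 = -3.4
Dual objective at y_3 = -3.4: reduced costs (15.6, 12.4), box minimizer x = (0.0, 0.0)
g(y_3) = b*y + (c1 - a1*y)*x1 + (c2 - a2*y)*x2 = 5*(-3.4) + 15.6*0.0 + 12.4*0.0 = -17.0 + 0.0 + 0.0 = -17.0


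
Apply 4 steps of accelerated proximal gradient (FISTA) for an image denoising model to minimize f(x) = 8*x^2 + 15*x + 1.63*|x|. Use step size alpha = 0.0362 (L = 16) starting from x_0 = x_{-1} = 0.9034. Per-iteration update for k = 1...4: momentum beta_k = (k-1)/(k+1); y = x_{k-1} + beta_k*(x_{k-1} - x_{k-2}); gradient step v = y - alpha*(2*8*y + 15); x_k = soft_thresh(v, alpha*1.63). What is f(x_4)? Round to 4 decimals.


FISTA on f(x) = 8*x^2 + 15*x + 1.63*|x|
L = 16, alpha = 0.0362
Iteration 1: beta = 0.0, y = 0.9034 + 0.0*(0.9034 - 0.9034) = 0.9034
  grad(y) = 29.4544, v = y - alpha*grad = -0.1628
  prox(v) = soft_thresh(-0.1628, 0.059) = -0.1038
Iteration 2: beta = 0.3333, y = -0.1038 + 0.3333*(-0.1038 - 0.9034) = -0.4396
  grad(y) = 7.9665, v = y - alpha*grad = -0.728
  prox(v) = soft_thresh(-0.728, 0.059) = -0.669
Iteration 3: beta = 0.5, y = -0.669 + 0.5*(-0.669 + 0.1038) = -0.9515
  grad(y) = -0.2246, v = y - alpha*grad = -0.9434
  prox(v) = soft_thresh(-0.9434, 0.059) = -0.8844
Iteration 4: beta = 0.6, y = -0.8844 + 0.6*(-0.8844 + 0.669) = -1.0137
  grad(y) = -1.2185, v = y - alpha*grad = -0.9695
  prox(v) = soft_thresh(-0.9695, 0.059) = -0.9105
f(x_4) = 8*(-0.9105)^2 + 15*(-0.9105) + 1.63*|-0.9105| = -5.5413


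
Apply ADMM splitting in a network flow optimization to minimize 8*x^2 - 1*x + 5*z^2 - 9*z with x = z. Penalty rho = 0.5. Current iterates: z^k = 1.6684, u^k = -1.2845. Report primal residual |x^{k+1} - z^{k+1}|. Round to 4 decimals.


ADMM iteration with rho = 0.5, z^k = 1.6684, u^k = -1.2845
Step 1: x-update.
Minimize 8*x^2 - 1*x + (0.5/2)*(x - 1.6684 - 1.2845)^2
FOC: (2*8 + 0.5)*x = 1 + 0.5*(1.6684 + 1.2845)
x^{k+1} = 0.1501
Step 2: z-update.
Minimize 5*z^2 - 9*z + (0.5/2)*(0.1501 - z - 1.2845)^2
FOC: (2*5 + 0.5)*z = 9 + 0.5*(0.1501 - 1.2845)
z^{k+1} = 0.8031
Step 3: u-update.
u^{k+1} = -1.2845 + 0.1501 - 0.8031 = -1.9375
Step 4: Primal residual = |0.1501 - 0.8031| = 0.653


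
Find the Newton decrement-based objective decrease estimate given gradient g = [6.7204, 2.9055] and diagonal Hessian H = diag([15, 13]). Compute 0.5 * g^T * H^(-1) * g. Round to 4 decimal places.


Step 1: H is diagonal, so H^(-1) * g = [0.448, 0.2235].
Step 2: g^T H^(-1) g = sum_i g_i^2 / H_ii
  = (6.7204)^2/15 + (2.9055)^2/13
  = 3.0109 + 0.6494 = 3.6603
Step 3: Objective decrease = 0.5 * g^T H^(-1) g = 1.8301


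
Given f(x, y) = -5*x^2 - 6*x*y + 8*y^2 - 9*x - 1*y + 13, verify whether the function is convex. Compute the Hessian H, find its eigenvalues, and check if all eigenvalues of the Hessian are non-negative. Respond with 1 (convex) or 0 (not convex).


The Hessian of f(x,y) = -5*x^2 - 6*x*y + 8*y^2 - 9*x - 1*y + 13 is:
H = [[-10, -6], [-6, 16]]
Trace = -10 + 16 = 6
Determinant = -10*16 - (-6)^2 = -196
Discriminant = (6)^2 - 4*-196 = 820.0
Eigenvalues: lambda_1 = -11.3178, lambda_2 = 17.3178
The function is not convex.

0


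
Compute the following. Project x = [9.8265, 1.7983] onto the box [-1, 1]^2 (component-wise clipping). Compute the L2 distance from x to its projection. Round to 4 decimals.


Project each component onto [-1, 1].
clip(9.8265) = 1.0, clip(1.7983) = 1.0
Projection = [1.0, 1.0]
Squared diffs: [77.9071, 0.6373]
Distance = sqrt(78.5444) = 8.8625


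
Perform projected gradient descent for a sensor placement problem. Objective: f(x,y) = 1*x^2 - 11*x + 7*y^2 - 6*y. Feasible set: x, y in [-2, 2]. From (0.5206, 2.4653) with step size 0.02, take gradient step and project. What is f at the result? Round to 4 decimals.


Step 1: Compute gradient at (0.5206, 2.4653).
grad_x = 2*1*0.5206 - 11 = -9.9588
grad_y = 2*7*2.4653 - 6 = 28.5142
Step 2: Gradient step.
x_raw = 0.5206 - 0.02*-9.9588 = 0.7198
y_raw = 2.4653 - 0.02*28.5142 = 1.895
Step 3: Project onto [-2, 2].
x_proj = clip(0.7198) = 0.7198
y_proj = clip(1.895) = 1.895
Step 4: Evaluate f.
f(0.7198, 1.895) = 6.368


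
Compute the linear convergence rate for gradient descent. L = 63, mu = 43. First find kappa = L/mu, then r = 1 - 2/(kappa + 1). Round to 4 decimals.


Step 1: Compute the condition number.
kappa = L/mu = 63/43 = 1.4651
Step 2: Compute the convergence rate.
r = 1 - 2/(kappa + 1) = 1 - 2*mu/(L + mu) = (L - mu)/(L + mu) = 20/106 = 0.1887


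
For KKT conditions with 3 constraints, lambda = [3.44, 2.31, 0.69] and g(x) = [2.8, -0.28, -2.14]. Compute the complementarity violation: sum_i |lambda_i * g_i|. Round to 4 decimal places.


KKT complementary slackness check:
lambda_1 * g_1 = 3.44 * 2.8 = 9.632
lambda_2 * g_2 = 2.31 * -0.28 = -0.6468
lambda_3 * g_3 = 0.69 * -2.14 = -1.4766
Total violation = 9.632 + 0.6468 + 1.4766 = 11.7554


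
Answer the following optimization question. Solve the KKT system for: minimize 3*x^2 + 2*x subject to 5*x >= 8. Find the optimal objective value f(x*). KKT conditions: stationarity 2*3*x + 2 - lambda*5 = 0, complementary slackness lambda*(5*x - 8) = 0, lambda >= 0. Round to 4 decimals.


Step 1: Try lambda = 0 (constraint inactive).
x_unc = -2/(2*3) = -0.3333
Check: 5*-0.3333 = -1.6665 < 8 -- violated!
Step 2: Constraint must be active: 5*x = 8
x* = 8/5 = 1.6
lambda = (2*3*1.6 + 2)/5 = 2.32
Step 3: Compute optimal value.
f(x*) = 3*1.6^2 + 2*1.6 = 10.88


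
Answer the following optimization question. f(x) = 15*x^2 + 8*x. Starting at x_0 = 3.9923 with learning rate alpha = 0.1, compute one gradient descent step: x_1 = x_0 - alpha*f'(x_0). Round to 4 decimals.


We compute the gradient at x_0 and apply the update.
f'(x) = 30*x + 8
f'(3.9923) = 30*3.9923 + 8 = 127.769
x_1 = 3.9923 - 0.1*127.769 = -8.7846


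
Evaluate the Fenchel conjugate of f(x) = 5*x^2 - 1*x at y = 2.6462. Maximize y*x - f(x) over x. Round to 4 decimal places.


f*(y) = sup_x {y*x - a*x^2 - b*x} = sup_x {(y-b)*x - a*x^2}
FOC: (y - b) - 2a*x = 0 => x* = (y - b)/(2a)
x* = (2.6462 + 1)/(2*5) = 0.3646
f*(2.6462) = (y-b)^2/(4a) = (2.6462 + 1)^2/(4*5)
= 13.2948/20 = 0.6647


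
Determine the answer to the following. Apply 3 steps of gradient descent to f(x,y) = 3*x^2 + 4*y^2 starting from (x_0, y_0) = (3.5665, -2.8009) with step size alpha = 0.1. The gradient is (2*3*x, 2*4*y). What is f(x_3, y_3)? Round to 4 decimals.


Gradient descent on f(x,y) = 3*x^2 + 4*y^2.
Starting point: (3.5665, -2.8009), alpha = 0.1
Step 1: grad_x = 2*3*3.5665 = 21.399, grad_y = 2*4*-2.8009 = -22.4072
  x_1 = 3.5665 - 0.1*21.399 = 1.4266
  y_1 = -2.8009 - 0.1*-22.4072 = -0.5602
Step 2: grad_x = 2*3*1.4266 = 8.5596, grad_y = 2*4*-0.5602 = -4.4814
  x_2 = 1.4266 - 0.1*8.5596 = 0.5706
  y_2 = -0.5602 - 0.1*-4.4814 = -0.112
Step 3: grad_x = 2*3*0.5706 = 3.4238, grad_y = 2*4*-0.112 = -0.8963
  x_3 = 0.5706 - 0.1*3.4238 = 0.2283
  y_3 = -0.112 - 0.1*-0.8963 = -0.0224
f(0.2283, -0.0224) = 3*0.2283^2 + 4*(-0.0224)^2 = 0.1583


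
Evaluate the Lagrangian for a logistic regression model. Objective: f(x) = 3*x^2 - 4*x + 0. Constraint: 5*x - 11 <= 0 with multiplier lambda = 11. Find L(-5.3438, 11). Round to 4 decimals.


Step 1: Evaluate f(x).
f(-5.3438) = 3*(-5.3438)^2 - 4*(-5.3438) + 0 = 107.0438
Step 2: Evaluate g(x).
g(-5.3438) = 5*-5.3438 - 11 = -37.719
Step 3: Compute Lagrangian.
L = 107.0438 + 11*-37.719 = -307.8652


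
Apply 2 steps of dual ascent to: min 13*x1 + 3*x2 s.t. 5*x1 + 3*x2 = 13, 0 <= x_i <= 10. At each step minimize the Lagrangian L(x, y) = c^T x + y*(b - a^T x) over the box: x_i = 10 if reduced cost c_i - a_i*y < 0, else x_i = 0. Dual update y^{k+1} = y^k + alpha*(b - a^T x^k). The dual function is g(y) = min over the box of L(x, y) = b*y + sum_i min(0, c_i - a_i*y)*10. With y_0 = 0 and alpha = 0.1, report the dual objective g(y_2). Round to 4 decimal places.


Dual ascent for LP: min 13*x1 + 3*x2, 5*x1 + 3*x2 = 13, 0 <= x_i <= 10
Step 1: y^k = 0.0, reduced costs: (13.0, 3.0)
  x^k = (0.0, 0.0), subgradient = b - a^T x = 13.0
  y^{k+1} = 0.0 + 0.1*13.0 = 1.3
Step 2: y^k = 1.3, reduced costs: (6.5, -0.9)
  x^k = (0.0, 10.0), subgradient = b - a^T x = -17.0
  y^{k+1} = 1.3 + 0.1*-17.0 = -0.4
Dual objective at y_2 = -0.4: reduced costs (15.0, 4.2), box minimizer x = (0.0, 0.0)
g(y_2) = b*y + (c1 - a1*y)*x1 + (c2 - a2*y)*x2 = 13*(-0.4) + 15.0*0.0 + 4.2*0.0 = -5.2 + 0.0 + 0.0 = -5.2


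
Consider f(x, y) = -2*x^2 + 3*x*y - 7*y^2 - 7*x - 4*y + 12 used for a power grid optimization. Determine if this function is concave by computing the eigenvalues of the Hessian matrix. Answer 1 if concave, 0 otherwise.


The Hessian of f(x,y) = -2*x^2 + 3*x*y - 7*y^2 - 7*x - 4*y + 12 is:
H = [[-4, 3], [3, -14]]
Trace = -4 - 14 = -18
Determinant = -4*-14 - (3)^2 = 47
Discriminant = (-18)^2 - 4*47 = 136.0
Eigenvalues: lambda_1 = -14.831, lambda_2 = -3.169
The function is concave.

1


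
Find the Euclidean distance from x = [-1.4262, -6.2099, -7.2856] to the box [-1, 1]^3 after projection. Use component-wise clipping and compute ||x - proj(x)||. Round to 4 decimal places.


Project each component onto [-1, 1].
clip(-1.4262) = -1.0, clip(-6.2099) = -1.0, clip(-7.2856) = -1.0
Projection = [-1.0, -1.0, -1.0]
Squared diffs: [0.1816, 27.1431, 39.5088]
Distance = sqrt(66.8335) = 8.1752


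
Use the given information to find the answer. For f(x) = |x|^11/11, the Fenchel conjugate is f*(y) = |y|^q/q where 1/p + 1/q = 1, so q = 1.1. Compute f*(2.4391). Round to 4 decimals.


The conjugate exponent q satisfies 1/p + 1/q = 1.
p = 11, so q = 11/(11 - 1) = 1.1
|y|^q = 2.4391^1.1 = 2.6666
f*(2.4391) = 2.6666 / 1.1 = 2.4242


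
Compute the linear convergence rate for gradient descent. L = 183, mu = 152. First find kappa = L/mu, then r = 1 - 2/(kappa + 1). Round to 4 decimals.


Step 1: Compute the condition number.
kappa = L/mu = 183/152 = 1.2039
Step 2: Compute the convergence rate.
r = 1 - 2/(kappa + 1) = 1 - 2*mu/(L + mu) = (L - mu)/(L + mu) = 31/335 = 0.0925


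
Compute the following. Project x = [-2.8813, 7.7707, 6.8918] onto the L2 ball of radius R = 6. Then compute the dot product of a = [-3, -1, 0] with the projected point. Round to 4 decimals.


Step 1: Compute ||x|| (intermediates to 6 decimals).
||x|| = sqrt((-2.8813)^2 + 7.7707^2 + 6.8918^2) = 10.778802
Step 2: Project.
Since ||x|| > R, scale = R/||x|| = 6/10.778802 = 0.556648, proj(x) = scale * x
proj(x) = [-1.60387, 4.325545, 3.836307]
Step 3: Dot product.
a^T * proj(x) = -3*(-1.60387) - 1*4.325545 + 0*3.836307 = 0.4861


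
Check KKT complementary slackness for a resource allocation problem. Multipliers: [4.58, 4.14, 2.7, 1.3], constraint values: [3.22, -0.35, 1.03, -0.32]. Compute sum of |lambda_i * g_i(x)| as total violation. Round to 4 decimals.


KKT complementary slackness check:
lambda_1 * g_1 = 4.58 * 3.22 = 14.7476
lambda_2 * g_2 = 4.14 * -0.35 = -1.449
lambda_3 * g_3 = 2.7 * 1.03 = 2.781
lambda_4 * g_4 = 1.3 * -0.32 = -0.416
Total violation = 14.7476 + 1.449 + 2.781 + 0.416 = 19.3936


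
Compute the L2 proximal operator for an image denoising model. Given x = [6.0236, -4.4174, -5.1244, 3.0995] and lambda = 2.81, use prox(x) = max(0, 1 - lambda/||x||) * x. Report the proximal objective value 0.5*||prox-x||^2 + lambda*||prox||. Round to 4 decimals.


Step 1: Compute ||x||.
||x|| = 9.5741
Step 2: Compute scaling factor.
scale = max(0, 1 - 2.81/9.5741) = 0.7065
Step 3: prox(x) = [4.2557, -3.1209, -3.6204, 2.1898]
||prox(x)|| = 6.7641
Step 4: Proximal objective.
0.5*||prox-x||^2 = 3.9481
lambda*||prox|| = 19.0071
Total = 22.9552


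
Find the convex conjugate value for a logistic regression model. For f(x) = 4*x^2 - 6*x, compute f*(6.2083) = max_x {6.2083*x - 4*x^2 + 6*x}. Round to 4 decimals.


f*(y) = sup_x {y*x - a*x^2 - b*x} = sup_x {(y-b)*x - a*x^2}
FOC: (y - b) - 2a*x = 0 => x* = (y - b)/(2a)
x* = (6.2083 + 6)/(2*4) = 1.526
f*(6.2083) = (y-b)^2/(4a) = (6.2083 + 6)^2/(4*4)
= 149.0426/16 = 9.3152


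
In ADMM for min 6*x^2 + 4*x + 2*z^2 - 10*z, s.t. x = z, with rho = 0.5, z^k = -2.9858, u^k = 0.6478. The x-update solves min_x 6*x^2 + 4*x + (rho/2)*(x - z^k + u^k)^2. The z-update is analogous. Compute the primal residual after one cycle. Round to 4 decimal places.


ADMM iteration with rho = 0.5, z^k = -2.9858, u^k = 0.6478
Step 1: x-update.
Minimize 6*x^2 + 4*x + (0.5/2)*(x + 2.9858 + 0.6478)^2
FOC: (2*6 + 0.5)*x = -4 + 0.5*(-2.9858 - 0.6478)
x^{k+1} = -0.4653
Step 2: z-update.
Minimize 2*z^2 - 10*z + (0.5/2)*(-0.4653 - z + 0.6478)^2
FOC: (2*2 + 0.5)*z = 10 + 0.5*(-0.4653 + 0.6478)
z^{k+1} = 2.2425
Step 3: u-update.
u^{k+1} = 0.6478 - 0.4653 - 2.2425 = -2.06
Step 4: Primal residual = |-0.4653 - 2.2425| = 2.7078


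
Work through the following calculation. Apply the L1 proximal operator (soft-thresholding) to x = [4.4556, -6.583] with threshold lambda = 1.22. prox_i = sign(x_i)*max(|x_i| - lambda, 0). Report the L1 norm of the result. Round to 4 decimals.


Soft-thresholding with lambda = 1.22:
prox(4.4556) = sign(4.4556)*max(|4.4556| - 1.22, 0) = 3.2356
prox(-6.583) = sign(-6.583)*max(|-6.583| - 1.22, 0) = -5.363
prox(x) = [3.2356, -5.363]
||prox(x)||_1 = 3.2356 + 5.363 = 8.5986


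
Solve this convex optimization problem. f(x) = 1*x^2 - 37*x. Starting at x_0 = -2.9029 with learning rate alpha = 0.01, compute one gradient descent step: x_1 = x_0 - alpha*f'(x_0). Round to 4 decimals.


We compute the gradient at x_0 and apply the update.
f'(x) = 2*x - 37
f'(-2.9029) = 2*-2.9029 - 37 = -42.8058
x_1 = -2.9029 - 0.01*-42.8058 = -2.4748


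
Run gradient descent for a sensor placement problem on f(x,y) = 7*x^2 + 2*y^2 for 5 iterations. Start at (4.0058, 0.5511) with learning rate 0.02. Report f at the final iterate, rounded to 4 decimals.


Gradient descent on f(x,y) = 7*x^2 + 2*y^2.
Starting point: (4.0058, 0.5511), alpha = 0.02
Step 1: grad_x = 2*7*4.0058 = 56.0812, grad_y = 2*2*0.5511 = 2.2044
  x_1 = 4.0058 - 0.02*56.0812 = 2.8842
  y_1 = 0.5511 - 0.02*2.2044 = 0.507
Step 2: grad_x = 2*7*2.8842 = 40.3785, grad_y = 2*2*0.507 = 2.028
  x_2 = 2.8842 - 0.02*40.3785 = 2.0766
  y_2 = 0.507 - 0.02*2.028 = 0.4665
Step 3: grad_x = 2*7*2.0766 = 29.0725, grad_y = 2*2*0.4665 = 1.8658
  x_3 = 2.0766 - 0.02*29.0725 = 1.4952
  y_3 = 0.4665 - 0.02*1.8658 = 0.4291
Step 4: grad_x = 2*7*1.4952 = 20.9322, grad_y = 2*2*0.4291 = 1.7165
  x_4 = 1.4952 - 0.02*20.9322 = 1.0765
  y_4 = 0.4291 - 0.02*1.7165 = 0.3948
Step 5: grad_x = 2*7*1.0765 = 15.0712, grad_y = 2*2*0.3948 = 1.5792
  x_5 = 1.0765 - 0.02*15.0712 = 0.7751
  y_5 = 0.3948 - 0.02*1.5792 = 0.3632
f(0.7751, 0.3632) = 7*0.7751^2 + 2*0.3632^2 = 4.4692


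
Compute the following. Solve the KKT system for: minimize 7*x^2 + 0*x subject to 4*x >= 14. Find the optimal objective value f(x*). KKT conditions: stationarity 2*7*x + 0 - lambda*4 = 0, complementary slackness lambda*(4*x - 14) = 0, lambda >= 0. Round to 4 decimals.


Step 1: Try lambda = 0 (constraint inactive).
x_unc = 0/(2*7) = 0.0
Check: 4*0.0 = 0.0 < 14 -- violated!
Step 2: Constraint must be active: 4*x = 14
x* = 14/4 = 3.5
lambda = (2*7*3.5 + 0)/4 = 12.25
Step 3: Compute optimal value.
f(x*) = 7*3.5^2 + 0*3.5 = 85.75


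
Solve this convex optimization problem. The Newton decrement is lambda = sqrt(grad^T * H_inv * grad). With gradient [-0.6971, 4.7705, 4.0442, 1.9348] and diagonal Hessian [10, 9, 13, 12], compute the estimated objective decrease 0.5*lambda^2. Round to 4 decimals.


Step 1: H is diagonal, so H^(-1) * g = [-0.0697, 0.5301, 0.3111, 0.1612].
Step 2: g^T H^(-1) g = sum_i g_i^2 / H_ii
  = (-0.6971)^2/10 + (4.7705)^2/9 + (4.0442)^2/13 + (1.9348)^2/12
  = 0.0486 + 2.5286 + 1.2581 + 0.312 = 4.1473
Step 3: Objective decrease = 0.5 * g^T H^(-1) g = 2.0736


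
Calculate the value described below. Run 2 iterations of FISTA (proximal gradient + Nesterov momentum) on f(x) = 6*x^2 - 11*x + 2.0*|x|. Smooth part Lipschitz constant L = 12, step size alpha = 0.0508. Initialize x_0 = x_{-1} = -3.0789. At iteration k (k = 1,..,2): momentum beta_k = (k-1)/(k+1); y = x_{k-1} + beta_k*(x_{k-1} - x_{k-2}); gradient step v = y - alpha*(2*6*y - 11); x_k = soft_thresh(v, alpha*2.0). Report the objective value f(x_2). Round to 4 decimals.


FISTA on f(x) = 6*x^2 - 11*x + 2.0*|x|
L = 12, alpha = 0.0508
Iteration 1: beta = 0.0, y = -3.0789 + 0.0*(-3.0789 + 3.0789) = -3.0789
  grad(y) = -47.9468, v = y - alpha*grad = -0.6432
  prox(v) = soft_thresh(-0.6432, 0.1016) = -0.5416
Iteration 2: beta = 0.3333, y = -0.5416 + 0.3333*(-0.5416 + 3.0789) = 0.3042
  grad(y) = -7.35, v = y - alpha*grad = 0.6775
  prox(v) = soft_thresh(0.6775, 0.1016) = 0.5759
f(x_2) = 6*0.5759^2 - 11*0.5759 + 2.0*|0.5759| = -3.1932


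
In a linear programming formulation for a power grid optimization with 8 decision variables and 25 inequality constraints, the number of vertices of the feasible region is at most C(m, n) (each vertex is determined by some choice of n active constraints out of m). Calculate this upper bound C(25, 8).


Each vertex corresponds to some choice of n active constraints out of m, so the number of vertices is at most C(m, n) = m! / (n!(m-n)!).
m = 25, n = 8
Numerator: 25 * 24 * 23 * 22 * 21 * 20 * 19 * 18
Denominator: 8! = 40320
C(25, 8) = 1081575


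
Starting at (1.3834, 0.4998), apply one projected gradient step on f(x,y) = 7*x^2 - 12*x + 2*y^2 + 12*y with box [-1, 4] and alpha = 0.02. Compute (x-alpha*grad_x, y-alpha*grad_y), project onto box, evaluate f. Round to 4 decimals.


Step 1: Compute gradient at (1.3834, 0.4998).
grad_x = 2*7*1.3834 - 12 = 7.3676
grad_y = 2*2*0.4998 + 12 = 13.9992
Step 2: Gradient step.
x_raw = 1.3834 - 0.02*7.3676 = 1.236
y_raw = 0.4998 - 0.02*13.9992 = 0.2198
Step 3: Project onto [-1, 4].
x_proj = clip(1.236) = 1.236
y_proj = clip(0.2198) = 0.2198
Step 4: Evaluate f.
f(1.236, 0.2198) = -1.4034


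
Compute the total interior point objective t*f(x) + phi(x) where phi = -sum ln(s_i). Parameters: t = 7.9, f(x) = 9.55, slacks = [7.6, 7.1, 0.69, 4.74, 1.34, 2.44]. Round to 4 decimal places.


Step 1: Compute log-barrier.
ln values: [2.0281, 1.9601, -0.3711, 1.556, 0.2927, 0.892]
phi = -(2.0281 + 1.9601 - 0.3711 + 1.556 + 0.2927 + 0.892) = -6.3579
Step 2: Compute augmented objective.
t*f(x) = 7.9*9.55 = 75.445
Total = 75.445 - 6.3579 = 69.0871


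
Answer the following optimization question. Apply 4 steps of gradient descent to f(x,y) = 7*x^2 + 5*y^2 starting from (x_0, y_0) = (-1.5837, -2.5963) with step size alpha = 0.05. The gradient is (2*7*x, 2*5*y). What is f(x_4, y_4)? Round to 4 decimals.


Gradient descent on f(x,y) = 7*x^2 + 5*y^2.
Starting point: (-1.5837, -2.5963), alpha = 0.05
Step 1: grad_x = 2*7*-1.5837 = -22.1718, grad_y = 2*5*-2.5963 = -25.963
  x_1 = -1.5837 - 0.05*-22.1718 = -0.4751
  y_1 = -2.5963 - 0.05*-25.963 = -1.2982
Step 2: grad_x = 2*7*-0.4751 = -6.6515, grad_y = 2*5*-1.2982 = -12.9815
  x_2 = -0.4751 - 0.05*-6.6515 = -0.1425
  y_2 = -1.2982 - 0.05*-12.9815 = -0.6491
Step 3: grad_x = 2*7*-0.1425 = -1.9955, grad_y = 2*5*-0.6491 = -6.4908
  x_3 = -0.1425 - 0.05*-1.9955 = -0.0428
  y_3 = -0.6491 - 0.05*-6.4908 = -0.3245
Step 4: grad_x = 2*7*-0.0428 = -0.5986, grad_y = 2*5*-0.3245 = -3.2454
  x_4 = -0.0428 - 0.05*-0.5986 = -0.0128
  y_4 = -0.3245 - 0.05*-3.2454 = -0.1623
f(-0.0128, -0.1623) = 7*(-0.0128)^2 + 5*(-0.1623)^2 = 0.1328


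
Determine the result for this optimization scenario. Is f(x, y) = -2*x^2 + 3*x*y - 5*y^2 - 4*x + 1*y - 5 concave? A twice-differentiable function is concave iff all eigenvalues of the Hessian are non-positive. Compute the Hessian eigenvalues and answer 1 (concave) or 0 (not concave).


The Hessian of f(x,y) = -2*x^2 + 3*x*y - 5*y^2 - 4*x + 1*y - 5 is:
H = [[-4, 3], [3, -10]]
Trace = -4 - 10 = -14
Determinant = -4*-10 - (3)^2 = 31
Discriminant = (-14)^2 - 4*31 = 72.0
Eigenvalues: lambda_1 = -11.2426, lambda_2 = -2.7574
The function is concave.

1


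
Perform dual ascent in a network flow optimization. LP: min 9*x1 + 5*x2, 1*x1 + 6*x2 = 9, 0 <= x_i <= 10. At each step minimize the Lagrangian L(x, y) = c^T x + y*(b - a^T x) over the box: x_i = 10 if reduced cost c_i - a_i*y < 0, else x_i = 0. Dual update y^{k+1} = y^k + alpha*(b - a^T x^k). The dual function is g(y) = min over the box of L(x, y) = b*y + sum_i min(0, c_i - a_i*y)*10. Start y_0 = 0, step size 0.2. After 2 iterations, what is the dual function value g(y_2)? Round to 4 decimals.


Dual ascent for LP: min 9*x1 + 5*x2, 1*x1 + 6*x2 = 9, 0 <= x_i <= 10
Step 1: y^k = 0.0, reduced costs: (9.0, 5.0)
  x^k = (0.0, 0.0), subgradient = b - a^T x = 9.0
  y^{k+1} = 0.0 + 0.2*9.0 = 1.8
Step 2: y^k = 1.8, reduced costs: (7.2, -5.8)
  x^k = (0.0, 10.0), subgradient = b - a^T x = -51.0
  y^{k+1} = 1.8 + 0.2*-51.0 = -8.4
Dual objective at y_2 = -8.4: reduced costs (17.4, 55.4), box minimizer x = (0.0, 0.0)
g(y_2) = b*y + (c1 - a1*y)*x1 + (c2 - a2*y)*x2 = 9*(-8.4) + 17.4*0.0 + 55.4*0.0 = -75.6 + 0.0 + 0.0 = -75.6


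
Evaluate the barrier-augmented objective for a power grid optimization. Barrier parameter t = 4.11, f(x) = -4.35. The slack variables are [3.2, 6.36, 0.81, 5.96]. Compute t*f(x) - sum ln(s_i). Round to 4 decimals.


Step 1: Compute log-barrier.
ln values: [1.1632, 1.85, -0.2107, 1.7851]
phi = -(1.1632 + 1.85 - 0.2107 + 1.7851) = -4.5875
Step 2: Compute augmented objective.
t*f(x) = 4.11*-4.35 = -17.8785
Total = -17.8785 - 4.5875 = -22.466


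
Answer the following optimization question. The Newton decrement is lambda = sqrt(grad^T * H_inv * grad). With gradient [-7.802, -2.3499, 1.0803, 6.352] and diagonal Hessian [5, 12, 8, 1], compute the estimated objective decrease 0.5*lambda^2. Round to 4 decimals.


Step 1: H is diagonal, so H^(-1) * g = [-1.5604, -0.1958, 0.135, 6.352].
Step 2: g^T H^(-1) g = sum_i g_i^2 / H_ii
  = (-7.802)^2/5 + (-2.3499)^2/12 + (1.0803)^2/8 + (6.352)^2/1
  = 12.1742 + 0.4602 + 0.1459 + 40.3479 = 53.1282
Step 3: Objective decrease = 0.5 * g^T H^(-1) g = 26.5641


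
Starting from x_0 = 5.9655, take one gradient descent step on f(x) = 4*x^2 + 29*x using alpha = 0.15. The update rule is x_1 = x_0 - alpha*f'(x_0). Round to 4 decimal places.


We compute the gradient at x_0 and apply the update.
f'(x) = 8*x + 29
f'(5.9655) = 8*5.9655 + 29 = 76.724
x_1 = 5.9655 - 0.15*76.724 = -5.5431


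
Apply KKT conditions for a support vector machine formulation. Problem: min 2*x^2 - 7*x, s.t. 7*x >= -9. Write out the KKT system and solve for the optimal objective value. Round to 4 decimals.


Step 1: Try lambda = 0 (constraint inactive).
Stationarity: 2*2*x - 7 = 0
x* = 7/(2*2) = 1.75
Check constraint: 7*1.75 = 12.25 >= -9 -- satisfied.
Step 2: Compute optimal value.
f(x*) = 2*1.75^2 - 7*1.75 = -6.125


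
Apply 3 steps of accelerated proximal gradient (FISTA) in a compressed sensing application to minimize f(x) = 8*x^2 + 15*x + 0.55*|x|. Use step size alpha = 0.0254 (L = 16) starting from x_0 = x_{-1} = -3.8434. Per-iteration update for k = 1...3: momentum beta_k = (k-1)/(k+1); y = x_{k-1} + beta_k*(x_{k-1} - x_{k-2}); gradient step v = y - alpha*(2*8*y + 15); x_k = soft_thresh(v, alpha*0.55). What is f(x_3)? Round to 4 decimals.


FISTA on f(x) = 8*x^2 + 15*x + 0.55*|x|
L = 16, alpha = 0.0254
Iteration 1: beta = 0.0, y = -3.8434 + 0.0*(-3.8434 + 3.8434) = -3.8434
  grad(y) = -46.4944, v = y - alpha*grad = -2.6624
  prox(v) = soft_thresh(-2.6624, 0.014) = -2.6485
Iteration 2: beta = 0.3333, y = -2.6485 + 0.3333*(-2.6485 + 3.8434) = -2.2502
  grad(y) = -21.0026, v = y - alpha*grad = -1.7167
  prox(v) = soft_thresh(-1.7167, 0.014) = -1.7027
Iteration 3: beta = 0.5, y = -1.7027 + 0.5*(-1.7027 + 2.6485) = -1.2299
  grad(y) = -4.6777, v = y - alpha*grad = -1.111
  prox(v) = soft_thresh(-1.111, 0.014) = -1.0971
f(x_3) = 8*(-1.0971)^2 + 15*(-1.0971) + 0.55*|-1.0971| = -6.2242


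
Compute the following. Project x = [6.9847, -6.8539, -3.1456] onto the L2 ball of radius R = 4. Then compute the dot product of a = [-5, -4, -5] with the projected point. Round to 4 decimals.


Step 1: Compute ||x|| (intermediates to 6 decimals).
||x|| = sqrt(6.9847^2 + (-6.8539)^2 + (-3.1456)^2) = 10.278948
Step 2: Project.
Since ||x|| > R, scale = R/||x|| = 4/10.278948 = 0.389145, proj(x) = scale * x
proj(x) = [2.718061, -2.667161, -1.224095]
Step 3: Dot product.
a^T * proj(x) = -5*2.718061 - 4*(-2.667161) - 5*(-1.224095) = 3.1988


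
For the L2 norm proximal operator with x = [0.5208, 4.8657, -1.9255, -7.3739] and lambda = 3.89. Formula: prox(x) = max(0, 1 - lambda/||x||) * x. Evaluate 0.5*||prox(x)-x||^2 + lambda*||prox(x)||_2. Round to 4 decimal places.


Step 1: Compute ||x||.
||x|| = 9.0569
Step 2: Compute scaling factor.
scale = max(0, 1 - 3.89/9.0569) = 0.5705
Step 3: prox(x) = [0.2971, 2.7759, -1.0985, -4.2068]
||prox(x)|| = 5.1669
Step 4: Proximal objective.
0.5*||prox-x||^2 = 7.5661
lambda*||prox|| = 20.0992
Total = 27.6655


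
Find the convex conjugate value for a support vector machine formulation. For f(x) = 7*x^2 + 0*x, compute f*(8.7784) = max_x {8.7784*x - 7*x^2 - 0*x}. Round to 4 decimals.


f*(y) = sup_x {y*x - a*x^2 - b*x} = sup_x {(y-b)*x - a*x^2}
FOC: (y - b) - 2a*x = 0 => x* = (y - b)/(2a)
x* = (8.7784 - 0)/(2*7) = 0.627
f*(8.7784) = (y-b)^2/(4a) = (8.7784 - 0)^2/(4*7)
= 77.0603/28 = 2.7522


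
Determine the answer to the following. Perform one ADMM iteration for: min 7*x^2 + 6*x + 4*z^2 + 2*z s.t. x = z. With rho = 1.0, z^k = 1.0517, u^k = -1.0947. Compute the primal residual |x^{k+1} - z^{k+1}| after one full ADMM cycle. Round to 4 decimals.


ADMM iteration with rho = 1.0, z^k = 1.0517, u^k = -1.0947
Step 1: x-update.
Minimize 7*x^2 + 6*x + (1.0/2)*(x - 1.0517 - 1.0947)^2
FOC: (2*7 + 1.0)*x = -6 + 1.0*(1.0517 + 1.0947)
x^{k+1} = -0.2569
Step 2: z-update.
Minimize 4*z^2 + 2*z + (1.0/2)*(-0.2569 - z - 1.0947)^2
FOC: (2*4 + 1.0)*z = -2 + 1.0*(-0.2569 - 1.0947)
z^{k+1} = -0.3724
Step 3: u-update.
u^{k+1} = -1.0947 - 0.2569 + 0.3724 = -0.9792
Step 4: Primal residual = |-0.2569 + 0.3724| = 0.1155


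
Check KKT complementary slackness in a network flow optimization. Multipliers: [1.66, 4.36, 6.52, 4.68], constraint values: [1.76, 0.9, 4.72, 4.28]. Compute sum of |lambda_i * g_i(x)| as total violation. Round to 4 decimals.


KKT complementary slackness check:
lambda_1 * g_1 = 1.66 * 1.76 = 2.9216
lambda_2 * g_2 = 4.36 * 0.9 = 3.924
lambda_3 * g_3 = 6.52 * 4.72 = 30.7744
lambda_4 * g_4 = 4.68 * 4.28 = 20.0304
Total violation = 2.9216 + 3.924 + 30.7744 + 20.0304 = 57.6504


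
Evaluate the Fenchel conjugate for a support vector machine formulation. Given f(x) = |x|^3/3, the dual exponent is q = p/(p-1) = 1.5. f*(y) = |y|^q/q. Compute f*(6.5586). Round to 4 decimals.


The conjugate exponent q satisfies 1/p + 1/q = 1.
p = 3, so q = 3/(3 - 1) = 1.5
|y|^q = 6.5586^1.5 = 16.7964
f*(6.5586) = 16.7964 / 1.5 = 11.1976


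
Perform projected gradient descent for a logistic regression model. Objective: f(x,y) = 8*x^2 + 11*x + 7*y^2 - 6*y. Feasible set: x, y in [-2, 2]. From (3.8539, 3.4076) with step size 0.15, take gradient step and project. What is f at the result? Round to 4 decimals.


Step 1: Compute gradient at (3.8539, 3.4076).
grad_x = 2*8*3.8539 + 11 = 72.6624
grad_y = 2*7*3.4076 - 6 = 41.7064
Step 2: Gradient step.
x_raw = 3.8539 - 0.15*72.6624 = -7.0455
y_raw = 3.4076 - 0.15*41.7064 = -2.8484
Step 3: Project onto [-2, 2].
x_proj = clip(-7.0455) = -2.0
y_proj = clip(-2.8484) = -2.0
Step 4: Evaluate f.
f(-2.0, -2.0) = 50.0


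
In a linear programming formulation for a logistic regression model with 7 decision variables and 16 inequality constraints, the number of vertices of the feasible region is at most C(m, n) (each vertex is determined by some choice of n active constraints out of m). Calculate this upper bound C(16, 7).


Each vertex corresponds to some choice of n active constraints out of m, so the number of vertices is at most C(m, n) = m! / (n!(m-n)!).
m = 16, n = 7
Numerator: 16 * 15 * 14 * 13 * 12 * 11 * 10
Denominator: 7! = 5040
C(16, 7) = 11440
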